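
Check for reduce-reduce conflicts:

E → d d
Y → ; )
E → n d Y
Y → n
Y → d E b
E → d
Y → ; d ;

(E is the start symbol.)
A reduce-reduce conflict occurs when an LR(0) state has two complete items [A → α .] and [B → β .] — both call for a reduction, and with no lookahead the parser cannot choose between them.

Augment with E' → E and build the canonical LR(0) collection (I0 = CLOSURE({[E' → . E]}), then GOTO on every symbol after a dot until no new states appear). It has 15 states:
  I0: { [E → . d d], [E → . d], [E → . n d Y], [E' → . E] }  — shift
  I1: { [E' → E .] }  — accept
  I2: { [E → d . d], [E → d .] }  — shift, reduce
  I3: { [E → n . d Y] }  — shift
  I4: { [E → n d . Y], [Y → . ; )], [Y → . ; d ;], [Y → . d E b], [Y → . n] }  — shift
  I5: { [Y → ; . )], [Y → ; . d ;] }  — shift
  I6: { [E → n d Y .] }  — reduce
  I7: { [E → . d d], [E → . d], [E → . n d Y], [Y → d . E b] }  — shift
  I8: { [Y → n .] }  — reduce
  I9: { [Y → d E . b] }  — shift
  I10: { [Y → d E b .] }  — reduce
  I11: { [Y → ; ) .] }  — reduce
  I12: { [Y → ; d . ;] }  — shift
  I13: { [Y → ; d ; .] }  — reduce
  I14: { [E → d d .] }  — reduce

No state contains more than one complete item.

Answer: No reduce-reduce conflicts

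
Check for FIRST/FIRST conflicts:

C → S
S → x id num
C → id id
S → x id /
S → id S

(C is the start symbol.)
Yes. C → S / C → id id on { 'id' }; S → x id num / S → x id '/' on { 'x' }

A FIRST/FIRST conflict occurs when two productions N → α and N → β for the same non-terminal have FIRST(α) ∩ FIRST(β) ≠ ∅ (with ε ∈ FIRST of a nullable right-hand side, so two nullable alternatives also conflict).

FIRST sets of the non-terminals at (or reachable through a nullable prefix from) the front of some alternative:
  FIRST(S) = { 'id', 'x' }

Productions for C:
  C → S: FIRST = { 'id', 'x' }
  C → id id: FIRST = { 'id' }
Productions for S:
  S → x id num: FIRST = { 'x' }
  S → x id /: FIRST = { 'x' }
  S → id S: FIRST = { 'id' }

Conflict for C: C → S and C → id id
  Overlap: { 'id' }
Conflict for S: S → x id num and S → x id /
  Overlap: { 'x' }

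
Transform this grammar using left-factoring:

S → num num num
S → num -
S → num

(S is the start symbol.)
Left-factoring transforms A → αβ₁ | αβ₂ into A → αA' and A' → β₁ | β₂
(α is the longest common prefix among the alternatives). Repeat until
no nonterminal has two alternatives with a common prefix.

Round 1: S has alternatives sharing prefix 'num'. Introduce S': S → num S'
  Add: S' → num num
  Add: S' → -
  Add: S' → ε

No remaining common prefixes — done.

Resulting grammar:
S → num S'
S' → num num
S' → -
S' → ε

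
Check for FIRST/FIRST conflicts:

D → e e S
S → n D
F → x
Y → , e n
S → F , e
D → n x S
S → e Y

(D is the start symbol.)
No FIRST/FIRST conflicts.

FIRST sets of the non-terminals at (or reachable through a nullable prefix from) the front of some alternative:
  FIRST(F) = { 'x' }

Productions for D:
  D → e e S: FIRST = { 'e' }
  D → n x S: FIRST = { 'n' }
Productions for S:
  S → n D: FIRST = { 'n' }
  S → F , e: FIRST = { 'x' }
  S → e Y: FIRST = { 'e' }
F, Y have only one production, so no FIRST/FIRST conflict is possible there.

All alternatives of each non-terminal have pairwise disjoint FIRST sets.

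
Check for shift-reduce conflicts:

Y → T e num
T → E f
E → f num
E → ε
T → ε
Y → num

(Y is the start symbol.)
Yes — I0: [E → .] vs [E → . f num]

Augment with Y' → Y and build the canonical LR(0) collection (I0 = CLOSURE({[Y' → . Y]}), then GOTO on every symbol after a dot until no new states appear). It has 10 states:
  I0: { [E → . f num], [E → .], [T → . E f], [T → .], [Y → . T e num], [Y → . num], [Y' → . Y] }  — shift, 2 reduces
  I1: { [T → E . f] }  — shift
  I2: { [Y → T . e num] }  — shift
  I3: { [Y' → Y .] }  — accept
  I4: { [E → f . num] }  — shift
  I5: { [Y → num .] }  — reduce
  I6: { [E → f num .] }  — reduce
  I7: { [Y → T e . num] }  — shift
  I8: { [Y → T e num .] }  — reduce
  I9: { [T → E f .] }  — reduce

I0 contains reduce items [E → .], [T → .] and shift items [E → . f num], [Y → . num] — shift-reduce conflict.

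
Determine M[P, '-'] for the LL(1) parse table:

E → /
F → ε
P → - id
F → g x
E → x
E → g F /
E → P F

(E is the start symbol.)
To find M[P, '-'], we find productions for P where '-' is in the predict set (PREDICT(N → α) = (FIRST(α) \ {ε}) ∪ (FOLLOW(N) if α ⇒* ε)).

P → - id: PREDICT = { '-' }
  '-' is in predict set, so this production goes in M[P, '-']

M[P, '-'] = P → - id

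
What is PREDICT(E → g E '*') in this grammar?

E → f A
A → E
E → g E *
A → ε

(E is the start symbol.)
PREDICT(E → g E '*') = (FIRST(RHS) \ {ε}) ∪ (FOLLOW(E) if ε ∈ FIRST(RHS), i.e. RHS ⇒* ε)
FIRST(g E '*') = { 'g' }
ε ∉ FIRST(g E '*'), so FOLLOW(E) is not added.
PREDICT(E → g E '*') = { 'g' }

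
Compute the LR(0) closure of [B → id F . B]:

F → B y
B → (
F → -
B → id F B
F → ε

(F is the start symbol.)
{ [B → . (], [B → . id F B], [B → id F . B] }

To compute CLOSURE, for each item [A → α.Bβ] where B is a non-terminal, add [B → .γ] for all productions B → γ; repeat for the newly added items until nothing changes.

Start with: [B → id F . B]
  [B → id F . B] has the dot before B: add [B → . (], [B → . id F B]
No further items can be added.

CLOSURE = { [B → . (], [B → . id F B], [B → id F . B] }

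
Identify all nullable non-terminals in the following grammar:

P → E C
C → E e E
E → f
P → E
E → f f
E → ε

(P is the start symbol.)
A non-terminal is nullable if it can derive ε (the empty string): either it has an ε-production, or it has a production whose right-hand side consists entirely of nullable non-terminals.

ε-productions: E → ε
So E is immediately nullable.
P → E: every symbol on the right is nullable, so P is nullable too.
No further non-terminal can be added: every production for the remaining non-terminals contains a terminal or a non-nullable non-terminal.
Nullable = { 'E', 'P' }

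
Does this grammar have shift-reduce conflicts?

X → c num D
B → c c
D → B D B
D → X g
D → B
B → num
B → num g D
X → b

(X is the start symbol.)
A shift-reduce conflict occurs when an LR(0) state has both:
  - a complete (reduce) item [A → α .] (dot at the end), and
  - a shift item [B → β . c γ] (dot before a terminal).

Augment with X' → X and build the canonical LR(0) collection (I0 = CLOSURE({[X' → . X]}), then GOTO on every symbol after a dot until no new states appear). It has 17 states:
  I0: { [X → . b], [X → . c num D], [X' → . X] }  — shift
  I1: { [X' → X .] }  — accept
  I2: { [X → b .] }  — reduce
  I3: { [X → c . num D] }  — shift
  I4: { [B → . c c], [B → . num g D], [B → . num], [D → . B D B], [D → . B], [D → . X g], [X → . b], [X → . c num D], [X → c num . D] }  — shift
  I5: { [B → . c c], [B → . num g D], [B → . num], [D → . B D B], [D → . B], [D → . X g], [D → B . D B], [D → B .], [X → . b], [X → . c num D] }  — shift, reduce
  I6: { [X → c num D .] }  — reduce
  I7: { [D → X . g] }  — shift
  I8: { [B → c . c], [X → c . num D] }  — shift
  I9: { [B → num . g D], [B → num .] }  — shift, reduce
  I10: { [B → . c c], [B → . num g D], [B → . num], [B → num g . D], [D → . B D B], [D → . B], [D → . X g], [X → . b], [X → . c num D] }  — shift
  I11: { [B → num g D .] }  — reduce
  I12: { [B → c c .] }  — reduce
  I13: { [D → X g .] }  — reduce
  I14: { [B → . c c], [B → . num g D], [B → . num], [D → B D . B] }  — shift
  I15: { [D → B D B .] }  — reduce
  I16: { [B → c . c] }  — shift

I5 contains reduce item [D → B .] and shift items [B → . c c], [B → . num], [B → . num g D], [X → . b], [X → . c num D] — shift-reduce conflict.
I9 contains reduce item [B → num .] and shift item [B → num . g D] — shift-reduce conflict.

Answer: Yes — I5: [D → B .] vs [B → . c c]; I9: [B → num .] vs [B → num . g D]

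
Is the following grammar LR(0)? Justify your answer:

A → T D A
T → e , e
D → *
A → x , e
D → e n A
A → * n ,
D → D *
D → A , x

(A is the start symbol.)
No. Shift-reduce conflict between [D → * .] and [A → * . n ,]

Augment with A' → A and build the canonical LR(0) collection (I0 = CLOSURE({[A' → . A]}), then GOTO on every symbol after a dot until no new states appear). It has 22 states:
  I0: { [A → . * n ,], [A → . T D A], [A → . x , e], [A' → . A], [T → . e , e] }  — shift
  I1: { [A → * . n ,] }  — shift
  I2: { [A' → A .] }  — accept
  I3: { [A → . * n ,], [A → . T D A], [A → . x , e], [A → T . D A], [D → . *], [D → . A , x], [D → . D *], [D → . e n A], [T → . e , e] }  — shift
  I4: { [T → e . , e] }  — shift
  I5: { [A → x . , e] }  — shift
  I6: { [A → x , . e] }  — shift
  I7: { [A → x , e .] }  — reduce
  I8: { [T → e , . e] }  — shift
  I9: { [T → e , e .] }  — reduce
  I10: { [A → * . n ,], [D → * .] }  — shift, reduce
  I11: { [D → A . , x] }  — shift
  I12: { [A → . * n ,], [A → . T D A], [A → . x , e], [A → T D . A], [D → D . *], [T → . e , e] }  — shift
  I13: { [D → e . n A], [T → e . , e] }  — shift
  I14: { [A → . * n ,], [A → . T D A], [A → . x , e], [D → e n . A], [T → . e , e] }  — shift
  I15: { [D → e n A .] }  — reduce
  I16: { [A → * . n ,], [D → D * .] }  — shift, reduce
  I17: { [A → T D A .] }  — reduce
  I18: { [A → * n . ,] }  — shift
  I19: { [A → * n , .] }  — reduce
  I20: { [D → A , . x] }  — shift
  I21: { [D → A , x .] }  — reduce

Conflict in state I10:
  Shift-reduce conflict between [D → * .] and [A → * . n ,]
So the grammar is NOT LR(0).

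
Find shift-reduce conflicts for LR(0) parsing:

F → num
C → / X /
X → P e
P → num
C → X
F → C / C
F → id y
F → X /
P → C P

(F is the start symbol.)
A shift-reduce conflict occurs when an LR(0) state has both:
  - a complete (reduce) item [A → α .] (dot at the end), and
  - a shift item [B → β . c γ] (dot before a terminal).

Augment with F' → F and build the canonical LR(0) collection (I0 = CLOSURE({[F' → . F]}), then GOTO on every symbol after a dot until no new states appear). It has 19 states:
  I0: { [C → . / X /], [C → . X], [F → . C / C], [F → . X /], [F → . id y], [F → . num], [F' → . F], [P → . C P], [P → . num], [X → . P e] }  — shift
  I1: { [C → . / X /], [C → . X], [C → / . X /], [P → . C P], [P → . num], [X → . P e] }  — shift
  I2: { [C → . / X /], [C → . X], [F → C . / C], [P → . C P], [P → . num], [P → C . P], [X → . P e] }  — shift
  I3: { [F' → F .] }  — accept
  I4: { [X → P . e] }  — shift
  I5: { [C → X .], [F → X . /] }  — shift, reduce
  I6: { [F → id . y] }  — shift
  I7: { [F → num .], [P → num .] }  — 2 reduces
  I8: { [F → id y .] }  — reduce
  I9: { [F → X / .] }  — reduce
  I10: { [X → P e .] }  — reduce
  I11: { [C → . / X /], [C → . X], [C → / . X /], [F → C / . C], [P → . C P], [P → . num], [X → . P e] }  — shift
  I12: { [C → . / X /], [C → . X], [P → . C P], [P → . num], [P → C . P], [X → . P e] }  — shift
  I13: { [P → C P .], [X → P . e] }  — shift, reduce
  I14: { [C → X .] }  — reduce
  I15: { [P → num .] }  — reduce
  I16: { [C → . / X /], [C → . X], [F → C / C .], [P → . C P], [P → . num], [P → C . P], [X → . P e] }  — shift, reduce
  I17: { [C → / X . /], [C → X .] }  — shift, reduce
  I18: { [C → / X / .] }  — reduce

I5 contains reduce item [C → X .] and shift item [F → X . /] — shift-reduce conflict.
I13 contains reduce item [P → C P .] and shift item [X → P . e] — shift-reduce conflict.
I16 contains reduce item [F → C / C .] and shift items [C → . / X /], [P → . num] — shift-reduce conflict.
I17 contains reduce item [C → X .] and shift item [C → / X . /] — shift-reduce conflict.

Answer: Yes — I5: [C → X .] vs [F → X . /]; I13: [P → C P .] vs [X → P . e]; I16: [F → C / C .] vs [C → . / X /]; I17: [C → X .] vs [C → / X . /]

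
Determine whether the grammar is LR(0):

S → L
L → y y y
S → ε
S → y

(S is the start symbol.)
No. Shift-reduce conflict between [S → .] and [L → . y y y]

Augment with S' → S and build the canonical LR(0) collection (I0 = CLOSURE({[S' → . S]}), then GOTO on every symbol after a dot until no new states appear). It has 6 states:
  I0: { [L → . y y y], [S → . L], [S → . y], [S → .], [S' → . S] }  — shift, reduce
  I1: { [S → L .] }  — reduce
  I2: { [S' → S .] }  — accept
  I3: { [L → y . y y], [S → y .] }  — shift, reduce
  I4: { [L → y y . y] }  — shift
  I5: { [L → y y y .] }  — reduce

Conflict in state I0:
  Shift-reduce conflict between [S → .] and [L → . y y y]
So the grammar is NOT LR(0).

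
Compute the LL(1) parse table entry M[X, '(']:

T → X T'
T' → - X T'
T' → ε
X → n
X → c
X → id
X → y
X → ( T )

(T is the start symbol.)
X → ( T )

To find M[X, '('], we find productions for X where '(' is in the predict set (PREDICT(N → α) = (FIRST(α) \ {ε}) ∪ (FOLLOW(N) if α ⇒* ε)).

X → n: PREDICT = { 'n' }
X → c: PREDICT = { 'c' }
X → id: PREDICT = { 'id' }
X → y: PREDICT = { 'y' }
X → ( T ): PREDICT = { '(' }
  '(' is in predict set, so this production goes in M[X, '(']

M[X, '('] = X → ( T )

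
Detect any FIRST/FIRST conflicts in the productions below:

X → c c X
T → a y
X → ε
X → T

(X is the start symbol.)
A FIRST/FIRST conflict occurs when two productions N → α and N → β for the same non-terminal have FIRST(α) ∩ FIRST(β) ≠ ∅ (with ε ∈ FIRST of a nullable right-hand side, so two nullable alternatives also conflict).

FIRST sets of the non-terminals at (or reachable through a nullable prefix from) the front of some alternative:
  FIRST(T) = { 'a' }

Productions for X:
  X → c c X: FIRST = { 'c' }
  X → ε: FIRST = { ε }
  X → T: FIRST = { 'a' }
T has only one production, so no FIRST/FIRST conflict is possible there.

All alternatives of each non-terminal have pairwise disjoint FIRST sets.

Answer: No FIRST/FIRST conflicts.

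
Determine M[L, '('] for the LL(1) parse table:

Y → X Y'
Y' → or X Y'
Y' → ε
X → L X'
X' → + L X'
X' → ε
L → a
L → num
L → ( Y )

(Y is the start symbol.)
To find M[L, '('], we find productions for L where '(' is in the predict set (PREDICT(N → α) = (FIRST(α) \ {ε}) ∪ (FOLLOW(N) if α ⇒* ε)).

L → a: PREDICT = { 'a' }
L → num: PREDICT = { 'num' }
L → ( Y ): PREDICT = { '(' }
  '(' is in predict set, so this production goes in M[L, '(']

M[L, '('] = L → ( Y )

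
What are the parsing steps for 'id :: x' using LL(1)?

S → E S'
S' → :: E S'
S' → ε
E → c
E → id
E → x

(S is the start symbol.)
Stack is shown with the top on the left.

Stack      Input      Action
----------------------------
S $        id :: x $  output S → E S'
E S' $     id :: x $  output E → id
id S' $    id :: x $  match 'id'
S' $       :: x $     output S' → :: E S'
:: E S' $  :: x $     match '::'
E S' $     x $        output E → x
x S' $     x $        match 'x'
S' $       $          output S' → ε
$          $          accept

The string is accepted.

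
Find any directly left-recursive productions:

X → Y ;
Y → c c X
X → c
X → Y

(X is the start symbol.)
Direct left recursion occurs when N → N α for some non-terminal N (the right-hand side begins with the left-hand side itself).

X → Y ;: starts with Y
Y → c c X: starts with c
X → c: starts with c
X → Y: starts with Y

No direct left recursion found.

Answer: No direct left recursion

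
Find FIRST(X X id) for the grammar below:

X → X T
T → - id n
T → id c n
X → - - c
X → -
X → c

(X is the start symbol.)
FIRST sets of the non-terminals involved (from the grammar, by fixed-point iteration):
  FIRST(X) = { '-', 'c' }

To compute FIRST(X X id), process the symbols left to right:
Symbol X is a non-terminal. Add FIRST(X) \ {ε} = { '-', 'c' }
X is not nullable (ε ∉ FIRST(X)), so stop here.
FIRST(X X id) = { '-', 'c' }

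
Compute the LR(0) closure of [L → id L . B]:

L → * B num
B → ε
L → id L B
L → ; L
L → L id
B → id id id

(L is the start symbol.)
Start with: [L → id L . B]
  [L → id L . B] has the dot before B: add [B → .], [B → . id id id]
No further items can be added.

CLOSURE = { [B → . id id id], [B → .], [L → id L . B] }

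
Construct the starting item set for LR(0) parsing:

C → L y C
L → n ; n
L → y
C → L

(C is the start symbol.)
First, augment the grammar with C' → C
I₀ = CLOSURE({ [C' → . C] }):
  [C' → . C] has the dot before C: add [C → . L y C], [C → . L]
  [C → . L y C] has the dot before L: add [L → . n ; n], [L → . y]
No further items can be added.

I₀ = { [C → . L y C], [C → . L], [C' → . C], [L → . n ; n], [L → . y] }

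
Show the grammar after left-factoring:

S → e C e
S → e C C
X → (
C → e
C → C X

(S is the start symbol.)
S → e C S'
S' → e
S' → C
X → (
C → e
C → C X

Left-factoring transforms A → αβ₁ | αβ₂ into A → αA' and A' → β₁ | β₂
(α is the longest common prefix among the alternatives). Repeat until
no nonterminal has two alternatives with a common prefix.

Round 1: S has alternatives sharing prefix 'e C'. Introduce S': S → e C S'
  Add: S' → e
  Add: S' → C

No remaining common prefixes — done.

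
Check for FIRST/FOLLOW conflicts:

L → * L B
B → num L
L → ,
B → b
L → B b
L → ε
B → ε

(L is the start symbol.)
Nullable non-terminals: B, L.
FIRST sets used below: FIRST(B) = { 'b', 'num', ε }

B: nullable alternative(s) B → ε; FOLLOW(B) = { $, 'b', 'num' }
  B → num L: FIRST \ {ε} = { 'num' } — overlaps FOLLOW(B) on { 'num' }: CONFLICT
  B → b: FIRST \ {ε} = { 'b' } — overlaps FOLLOW(B) on { 'b' }: CONFLICT
  B → ε: FIRST \ {ε} = { } — this is the only nullable alternative, skip

L: nullable alternative(s) L → ε; FOLLOW(L) = { $, 'b', 'num' }
  L → * L B: FIRST \ {ε} = { '*' } — disjoint from FOLLOW(L)
  L → ,: FIRST \ {ε} = { ',' } — disjoint from FOLLOW(L)
  L → B b: FIRST \ {ε} = { 'b', 'num' } — overlaps FOLLOW(L) on { 'b', 'num' }: CONFLICT
  L → ε: FIRST \ {ε} = { } — this is the only nullable alternative, skip

So the grammar has 3 FIRST/FOLLOW conflicts (marked CONFLICT above).

Answer: Yes. L → B b with FOLLOW(L) on { 'b', 'num' }; B → num L with FOLLOW(B) on { 'num' }; B → b with FOLLOW(B) on { 'b' }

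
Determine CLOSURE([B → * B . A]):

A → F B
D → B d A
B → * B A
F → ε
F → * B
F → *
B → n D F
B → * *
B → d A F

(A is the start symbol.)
{ [A → . F B], [B → * B . A], [F → . * B], [F → . *], [F → .] }

To compute CLOSURE, for each item [A → α.Bβ] where B is a non-terminal, add [B → .γ] for all productions B → γ; repeat for the newly added items until nothing changes.

Start with: [B → * B . A]
  [B → * B . A] has the dot before A: add [A → . F B]
  [A → . F B] has the dot before F: add [F → .], [F → . * B], [F → . *]
No further items can be added.

CLOSURE = { [A → . F B], [B → * B . A], [F → . * B], [F → . *], [F → .] }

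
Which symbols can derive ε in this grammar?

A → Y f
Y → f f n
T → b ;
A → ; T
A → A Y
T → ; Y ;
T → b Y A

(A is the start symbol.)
None

A non-terminal is nullable if it can derive ε (the empty string): either it has an ε-production, or it has a production whose right-hand side consists entirely of nullable non-terminals.

There are no ε-productions, so no non-terminal can derive ε.
No non-terminals are nullable.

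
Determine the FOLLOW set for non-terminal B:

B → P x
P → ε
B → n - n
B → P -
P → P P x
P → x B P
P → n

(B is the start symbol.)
To compute FOLLOW(B), find every occurrence of B on a right-hand side N → α B β: add FIRST(β) \ {ε}, and if β is empty or nullable also add FOLLOW(N). Iterate to a fixed point.

B is the start symbol, so $ ∈ FOLLOW(B).
In P → x B P: B is followed by P, add FIRST(P) \ {ε} = { 'n', 'x' }
  P is nullable, so also add FOLLOW(P)

The FOLLOW sets referred to above (computed the same way, to a fixed point):
  FOLLOW(P) = { '-', 'n', 'x' }

Taking the union: FOLLOW(B) = { $, '-', 'n', 'x' }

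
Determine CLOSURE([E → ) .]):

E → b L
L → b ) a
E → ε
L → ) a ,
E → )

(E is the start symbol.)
Start with: [E → ) .]
The dot is at the end, so nothing is added.

CLOSURE = { [E → ) .] }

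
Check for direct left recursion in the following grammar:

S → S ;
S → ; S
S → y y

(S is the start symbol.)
Yes, S is left-recursive

S → S ;: LEFT RECURSIVE (starts with S)
S → ; S: starts with ';'
S → y y: starts with y

The grammar has direct left recursion on: S.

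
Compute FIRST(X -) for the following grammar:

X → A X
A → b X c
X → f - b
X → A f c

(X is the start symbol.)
FIRST sets of the non-terminals involved (from the grammar, by fixed-point iteration):
  FIRST(X) = { 'b', 'f' }

To compute FIRST(X -), process the symbols left to right:
Symbol X is a non-terminal. Add FIRST(X) \ {ε} = { 'b', 'f' }
X is not nullable (ε ∉ FIRST(X)), so stop here.
FIRST(X -) = { 'b', 'f' }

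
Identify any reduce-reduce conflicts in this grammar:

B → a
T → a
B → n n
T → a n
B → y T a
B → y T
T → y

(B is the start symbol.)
A reduce-reduce conflict occurs when an LR(0) state has two complete items [A → α .] and [B → β .] — both call for a reduction, and with no lookahead the parser cannot choose between them.

Augment with B' → B and build the canonical LR(0) collection (I0 = CLOSURE({[B' → . B]}), then GOTO on every symbol after a dot until no new states appear). It has 11 states:
  I0: { [B → . a], [B → . n n], [B → . y T a], [B → . y T], [B' → . B] }  — shift
  I1: { [B' → B .] }  — accept
  I2: { [B → a .] }  — reduce
  I3: { [B → n . n] }  — shift
  I4: { [B → y . T a], [B → y . T], [T → . a n], [T → . a], [T → . y] }  — shift
  I5: { [B → y T . a], [B → y T .] }  — shift, reduce
  I6: { [T → a . n], [T → a .] }  — shift, reduce
  I7: { [T → y .] }  — reduce
  I8: { [T → a n .] }  — reduce
  I9: { [B → y T a .] }  — reduce
  I10: { [B → n n .] }  — reduce

No state contains more than one complete item.

Answer: No reduce-reduce conflicts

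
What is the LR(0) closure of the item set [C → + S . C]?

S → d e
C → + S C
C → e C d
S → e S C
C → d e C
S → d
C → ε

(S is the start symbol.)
To compute CLOSURE, for each item [A → α.Bβ] where B is a non-terminal, add [B → .γ] for all productions B → γ; repeat for the newly added items until nothing changes.

Start with: [C → + S . C]
  [C → + S . C] has the dot before C: add [C → . + S C], [C → . e C d], [C → . d e C], [C → .]
No further items can be added.

CLOSURE = { [C → + S . C], [C → . + S C], [C → . d e C], [C → . e C d], [C → .] }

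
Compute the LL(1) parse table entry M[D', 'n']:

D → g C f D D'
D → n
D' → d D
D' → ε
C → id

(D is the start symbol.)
To find M[D', 'n'], we find productions for D' where 'n' is in the predict set (PREDICT(N → α) = (FIRST(α) \ {ε}) ∪ (FOLLOW(N) if α ⇒* ε)).

Relevant sets:
  FOLLOW(D') = { $, 'd' }

D' → d D: PREDICT = { 'd' }
D' → ε: PREDICT = { $, 'd' }

M[D', 'n'] is empty (no production applies)

Answer: Empty (error entry)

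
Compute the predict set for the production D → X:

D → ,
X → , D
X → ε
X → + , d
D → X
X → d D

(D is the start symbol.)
{ $, '+', ',', 'd' }

PREDICT(D → X) = (FIRST(RHS) \ {ε}) ∪ (FOLLOW(D) if ε ∈ FIRST(RHS), i.e. RHS ⇒* ε)
FIRST(X) = { '+', ',', 'd', ε }
FIRST(X) = { '+', ',', 'd', ε }
ε ∈ FIRST(X) (the right-hand side is nullable), so add FOLLOW(D) = { $ }
PREDICT(D → X) = { $, '+', ',', 'd' }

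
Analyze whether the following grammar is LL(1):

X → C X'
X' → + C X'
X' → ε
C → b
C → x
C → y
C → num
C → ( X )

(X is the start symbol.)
A grammar is LL(1) if for each non-terminal N with multiple productions, the predict sets of those productions are pairwise disjoint, where PREDICT(N → α) = (FIRST(α) \ {ε}) ∪ (FOLLOW(N) if α ⇒* ε).

Relevant sets:
  FOLLOW(X') = { $, ')' }

For X':
  PREDICT(X' → '+' C X') = { '+' }
  PREDICT(X' → ε) = { $, ')' }
For C:
  PREDICT(C → b) = { 'b' }
  PREDICT(C → x) = { 'x' }
  PREDICT(C → y) = { 'y' }
  PREDICT(C → num) = { 'num' }
  PREDICT(C → '(' X ')') = { '(' }
X has a single production, so nothing to check there.

All predict sets are disjoint. The grammar IS LL(1).

Answer: Yes, the grammar is LL(1).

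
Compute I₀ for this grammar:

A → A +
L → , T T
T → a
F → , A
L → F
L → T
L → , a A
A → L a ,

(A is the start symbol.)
{ [A → . A +], [A → . L a ,], [A' → . A], [F → . , A], [L → . , T T], [L → . , a A], [L → . F], [L → . T], [T → . a] }

First, augment the grammar with A' → A
I₀ = CLOSURE({ [A' → . A] }):
  [A' → . A] has the dot before A: add [A → . A +], [A → . L a ,]
  [A → . L a ,] has the dot before L: add [L → . , T T], [L → . F], [L → . T], [L → . , a A]
  [L → . F] has the dot before F: add [F → . , A]
  [L → . T] has the dot before T: add [T → . a]
No further items can be added.

I₀ = { [A → . A +], [A → . L a ,], [A' → . A], [F → . , A], [L → . , T T], [L → . , a A], [L → . F], [L → . T], [T → . a] }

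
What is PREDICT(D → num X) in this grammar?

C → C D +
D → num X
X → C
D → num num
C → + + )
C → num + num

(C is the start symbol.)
PREDICT(D → num X) = (FIRST(RHS) \ {ε}) ∪ (FOLLOW(D) if ε ∈ FIRST(RHS), i.e. RHS ⇒* ε)
FIRST(num X) = { 'num' }
ε ∉ FIRST(num X), so FOLLOW(D) is not added.
PREDICT(D → num X) = { 'num' }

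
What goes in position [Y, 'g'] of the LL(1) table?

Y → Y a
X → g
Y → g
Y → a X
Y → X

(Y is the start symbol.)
To find M[Y, 'g'], we find productions for Y where 'g' is in the predict set (PREDICT(N → α) = (FIRST(α) \ {ε}) ∪ (FOLLOW(N) if α ⇒* ε)).

Relevant sets:
  FIRST(Y) = { 'a', 'g' }
  FIRST(X) = { 'g' }

Y → Y a: PREDICT = { 'a', 'g' }
  'g' is in predict set, so this production goes in M[Y, 'g']
Y → g: PREDICT = { 'g' }
  'g' is in predict set, so this production goes in M[Y, 'g']
Y → a X: PREDICT = { 'a' }
Y → X: PREDICT = { 'g' }
  'g' is in predict set, so this production goes in M[Y, 'g']

M[Y, 'g'] = Y → Y a, Y → g, Y → X  (a multiply-defined cell — the grammar is not LL(1))

Answer: Y → Y a, Y → g, Y → X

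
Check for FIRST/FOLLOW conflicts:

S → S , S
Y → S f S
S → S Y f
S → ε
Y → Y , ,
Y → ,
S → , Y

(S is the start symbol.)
A FIRST/FOLLOW conflict occurs when a non-terminal N has a nullable alternative N → β (β ⇒* ε) and another alternative N → α with FIRST(α) ∩ FOLLOW(N) ≠ ∅: on such a lookahead the parser cannot decide between expanding α and letting N vanish via β.

Nullable non-terminals: S.
FIRST sets used below: FIRST(S) = { ',', 'f', ε }, FIRST(Y) = { ',', 'f' }

S: nullable alternative(s) S → ε; FOLLOW(S) = { $, ',', 'f' }
  S → S , S: FIRST \ {ε} = { ',', 'f' } — overlaps FOLLOW(S) on { ',', 'f' }: CONFLICT
  S → S Y f: FIRST \ {ε} = { ',', 'f' } — overlaps FOLLOW(S) on { ',', 'f' }: CONFLICT
  S → ε: FIRST \ {ε} = { } — this is the only nullable alternative, skip
  S → , Y: FIRST \ {ε} = { ',' } — overlaps FOLLOW(S) on { ',' }: CONFLICT

Y has no nullable alternative, so no FIRST/FOLLOW check is needed there.

So the grammar has 3 FIRST/FOLLOW conflicts (marked CONFLICT above).

Answer: Yes. S → S ',' S with FOLLOW(S) on { ',', 'f' }; S → S Y f with FOLLOW(S) on { ',', 'f' }; S → ',' Y with FOLLOW(S) on { ',' }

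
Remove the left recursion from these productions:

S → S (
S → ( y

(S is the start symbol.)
S → ( y S'
S' → ( S'
S' → ε

S is directly left-recursive. The standard transformation for
  A → A α₁ | ... | A α_m | β₁ | ... | β_n
is
  A  → β₁ A' | ... | β_n A'
  A' → α₁ A' | ... | α_m A' | ε

S → ( y becomes S → ( y S'
S → S ( becomes S' → ( S'
Add S' → ε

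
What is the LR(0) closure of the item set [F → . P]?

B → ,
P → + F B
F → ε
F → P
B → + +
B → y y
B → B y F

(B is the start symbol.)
To compute CLOSURE, for each item [A → α.Bβ] where B is a non-terminal, add [B → .γ] for all productions B → γ; repeat for the newly added items until nothing changes.

Start with: [F → . P]
  [F → . P] has the dot before P: add [P → . + F B]
No further items can be added.

CLOSURE = { [F → . P], [P → . + F B] }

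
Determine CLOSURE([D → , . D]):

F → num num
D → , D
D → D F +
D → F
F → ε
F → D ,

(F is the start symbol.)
To compute CLOSURE, for each item [A → α.Bβ] where B is a non-terminal, add [B → .γ] for all productions B → γ; repeat for the newly added items until nothing changes.

Start with: [D → , . D]
  [D → , . D] has the dot before D: add [D → . , D], [D → . D F +], [D → . F]
  [D → . F] has the dot before F: add [F → . num num], [F → .], [F → . D ,]
No further items can be added.

CLOSURE = { [D → , . D], [D → . , D], [D → . D F +], [D → . F], [F → . D ,], [F → . num num], [F → .] }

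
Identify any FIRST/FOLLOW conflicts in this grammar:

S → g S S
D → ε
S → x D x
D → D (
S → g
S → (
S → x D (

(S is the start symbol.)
Yes. D → D '(' with FOLLOW(D) on { '(' }

A FIRST/FOLLOW conflict occurs when a non-terminal N has a nullable alternative N → β (β ⇒* ε) and another alternative N → α with FIRST(α) ∩ FOLLOW(N) ≠ ∅: on such a lookahead the parser cannot decide between expanding α and letting N vanish via β.

Nullable non-terminals: D.
FIRST sets used below: FIRST(D) = { '(', ε }

D: nullable alternative(s) D → ε; FOLLOW(D) = { '(', 'x' }
  D → ε: FIRST \ {ε} = { } — this is the only nullable alternative, skip
  D → D (: FIRST \ {ε} = { '(' } — overlaps FOLLOW(D) on { '(' }: CONFLICT

S has no nullable alternative, so no FIRST/FOLLOW check is needed there.

So the grammar has 1 FIRST/FOLLOW conflict (marked CONFLICT above).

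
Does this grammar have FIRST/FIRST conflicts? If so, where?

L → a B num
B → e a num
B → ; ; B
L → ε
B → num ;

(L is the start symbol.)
No FIRST/FIRST conflicts.

Productions for L:
  L → a B num: FIRST = { 'a' }
  L → ε: FIRST = { ε }
Productions for B:
  B → e a num: FIRST = { 'e' }
  B → ; ; B: FIRST = { ';' }
  B → num ;: FIRST = { 'num' }

All alternatives of each non-terminal have pairwise disjoint FIRST sets.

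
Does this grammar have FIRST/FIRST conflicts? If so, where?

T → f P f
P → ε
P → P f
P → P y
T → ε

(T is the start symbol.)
A FIRST/FIRST conflict occurs when two productions N → α and N → β for the same non-terminal have FIRST(α) ∩ FIRST(β) ≠ ∅ (with ε ∈ FIRST of a nullable right-hand side, so two nullable alternatives also conflict).

FIRST sets of the non-terminals at (or reachable through a nullable prefix from) the front of some alternative:
  FIRST(P) = { 'f', 'y', ε }

Productions for T:
  T → f P f: FIRST = { 'f' }
  T → ε: FIRST = { ε }
Productions for P:
  P → ε: FIRST = { ε }
  P → P f: FIRST = { 'f', 'y' }
  P → P y: FIRST = { 'f', 'y' }

Conflict for P: P → P f and P → P y
  Overlap: { 'f', 'y' }

Answer: Yes. P → P f / P → P y on { 'f', 'y' }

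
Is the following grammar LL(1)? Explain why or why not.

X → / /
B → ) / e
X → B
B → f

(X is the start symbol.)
Yes, the grammar is LL(1).

A grammar is LL(1) if for each non-terminal N with multiple productions, the predict sets of those productions are pairwise disjoint, where PREDICT(N → α) = (FIRST(α) \ {ε}) ∪ (FOLLOW(N) if α ⇒* ε).

Relevant sets:
  FIRST(B) = { ')', 'f' }

For X:
  PREDICT(X → '/' '/') = { '/' }
  PREDICT(X → B) = { ')', 'f' }
For B:
  PREDICT(B → ')' '/' e) = { ')' }
  PREDICT(B → f) = { 'f' }

All predict sets are disjoint. The grammar IS LL(1).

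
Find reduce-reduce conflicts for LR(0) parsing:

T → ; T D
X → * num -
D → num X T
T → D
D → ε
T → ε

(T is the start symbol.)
Yes — I0: [D → .] vs [T → .]; I1: [D → .] vs [T → .]; I6: [D → .] vs [T → .]

Augment with T' → T and build the canonical LR(0) collection (I0 = CLOSURE({[T' → . T]}), then GOTO on every symbol after a dot until no new states appear). It has 12 states:
  I0: { [D → . num X T], [D → .], [T → . ; T D], [T → . D], [T → .], [T' → . T] }  — shift, 2 reduces
  I1: { [D → . num X T], [D → .], [T → . ; T D], [T → . D], [T → .], [T → ; . T D] }  — shift, 2 reduces
  I2: { [T → D .] }  — reduce
  I3: { [T' → T .] }  — accept
  I4: { [D → num . X T], [X → . * num -] }  — shift
  I5: { [X → * . num -] }  — shift
  I6: { [D → . num X T], [D → .], [D → num X . T], [T → . ; T D], [T → . D], [T → .] }  — shift, 2 reduces
  I7: { [D → num X T .] }  — reduce
  I8: { [X → * num . -] }  — shift
  I9: { [X → * num - .] }  — reduce
  I10: { [D → . num X T], [D → .], [T → ; T . D] }  — shift, reduce
  I11: { [T → ; T D .] }  — reduce

I0 contains complete items [D → .], [T → .] — reduce-reduce conflict.
I1 contains complete items [D → .], [T → .] — reduce-reduce conflict.
I6 contains complete items [D → .], [T → .] — reduce-reduce conflict.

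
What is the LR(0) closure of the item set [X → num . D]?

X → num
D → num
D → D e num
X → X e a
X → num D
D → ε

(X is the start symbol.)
{ [D → . D e num], [D → . num], [D → .], [X → num . D] }

To compute CLOSURE, for each item [A → α.Bβ] where B is a non-terminal, add [B → .γ] for all productions B → γ; repeat for the newly added items until nothing changes.

Start with: [X → num . D]
  [X → num . D] has the dot before D: add [D → . num], [D → . D e num], [D → .]
No further items can be added.

CLOSURE = { [D → . D e num], [D → . num], [D → .], [X → num . D] }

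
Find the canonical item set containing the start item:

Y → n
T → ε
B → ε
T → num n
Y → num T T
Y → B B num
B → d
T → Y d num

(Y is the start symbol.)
First, augment the grammar with Y' → Y
I₀ = CLOSURE({ [Y' → . Y] }):
  [Y' → . Y] has the dot before Y: add [Y → . n], [Y → . num T T], [Y → . B B num]
  [Y → . B B num] has the dot before B: add [B → .], [B → . d]
No further items can be added.

I₀ = { [B → . d], [B → .], [Y → . B B num], [Y → . n], [Y → . num T T], [Y' → . Y] }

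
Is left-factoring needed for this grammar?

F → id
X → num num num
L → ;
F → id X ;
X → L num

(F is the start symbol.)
Left-factoring is needed when two productions for the same non-terminal
share a common prefix on the right-hand side.

Productions for F:
  F → id
  F → id X ;
Productions for X:
  X → num num num
  X → L num

Found common prefix 'id' in productions for F

Answer: Yes, F has productions with common prefix 'id'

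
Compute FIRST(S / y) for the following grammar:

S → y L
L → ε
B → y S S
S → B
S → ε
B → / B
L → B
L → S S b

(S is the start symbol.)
FIRST sets of the non-terminals involved (from the grammar, by fixed-point iteration):
  FIRST(S) = { '/', 'y', ε }

To compute FIRST(S / y), process the symbols left to right:
Symbol S is a non-terminal. Add FIRST(S) \ {ε} = { '/', 'y' }
S is nullable (ε ∈ FIRST(S)), continue to the next symbol.
Symbol / is a terminal. Add '/' and stop.
FIRST(S / y) = { '/', 'y' }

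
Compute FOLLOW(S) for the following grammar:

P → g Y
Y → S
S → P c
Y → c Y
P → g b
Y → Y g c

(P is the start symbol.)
{ $, 'c', 'g' }

In Y → S: S is at the end, add FOLLOW(Y)

The FOLLOW sets referred to above (computed the same way, to a fixed point):
  FOLLOW(Y) = { $, 'c', 'g' }

Taking the union: FOLLOW(S) = { $, 'c', 'g' }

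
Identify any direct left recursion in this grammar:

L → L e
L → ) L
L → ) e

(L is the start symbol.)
L → L e: LEFT RECURSIVE (starts with L)
L → ) L: starts with ')'
L → ) e: starts with ')'

The grammar has direct left recursion on: L.

Answer: Yes, L is left-recursive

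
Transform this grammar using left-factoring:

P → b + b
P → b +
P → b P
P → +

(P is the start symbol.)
P → b P'
P' → + P''
P'' → b
P'' → ε
P' → P
P → +

Left-factoring transforms A → αβ₁ | αβ₂ into A → αA' and A' → β₁ | β₂
(α is the longest common prefix among the alternatives). Repeat until
no nonterminal has two alternatives with a common prefix.

Round 1: P has alternatives sharing prefix 'b'. Introduce P': P → b P'
  Add: P' → + b
  Add: P' → +
  Add: P' → P

Round 2: P' has alternatives sharing prefix '+'. Introduce P'': P' → + P''
  Add: P'' → b
  Add: P'' → ε

No remaining common prefixes — done.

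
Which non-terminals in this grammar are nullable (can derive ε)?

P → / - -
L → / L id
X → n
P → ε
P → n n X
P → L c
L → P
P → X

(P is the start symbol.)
{ 'L', 'P' }

A non-terminal is nullable if it can derive ε (the empty string): either it has an ε-production, or it has a production whose right-hand side consists entirely of nullable non-terminals.

ε-productions: P → ε
So P is immediately nullable.
L → P: every symbol on the right is nullable, so L is nullable too.
No further non-terminal can be added: every production for the remaining non-terminals contains a terminal or a non-nullable non-terminal.
Nullable = { 'L', 'P' }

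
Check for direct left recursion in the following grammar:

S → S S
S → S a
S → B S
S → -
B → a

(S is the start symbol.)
Yes, S is left-recursive

Direct left recursion occurs when N → N α for some non-terminal N (the right-hand side begins with the left-hand side itself).

S → S S: LEFT RECURSIVE (starts with S)
S → S a: LEFT RECURSIVE (starts with S)
S → B S: starts with B
S → -: starts with '-'
B → a: starts with a

The grammar has direct left recursion on: S.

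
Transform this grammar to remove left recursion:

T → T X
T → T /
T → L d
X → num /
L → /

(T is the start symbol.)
T is directly left-recursive. The standard transformation for
  A → A α₁ | ... | A α_m | β₁ | ... | β_n
is
  A  → β₁ A' | ... | β_n A'
  A' → α₁ A' | ... | α_m A' | ε

T → L d becomes T → L d T'
T → T X becomes T' → X T'
T → T / becomes T' → / T'
Add T' → ε

Productions for other non-terminals are unchanged:
  X → num /
  L → /

Resulting grammar:
T → L d T'
T' → X T'
T' → / T'
T' → ε
X → num /
L → /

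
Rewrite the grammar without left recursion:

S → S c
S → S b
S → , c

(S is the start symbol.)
S is directly left-recursive. The standard transformation for
  A → A α₁ | ... | A α_m | β₁ | ... | β_n
is
  A  → β₁ A' | ... | β_n A'
  A' → α₁ A' | ... | α_m A' | ε

S → , c becomes S → , c S'
S → S c becomes S' → c S'
S → S b becomes S' → b S'
Add S' → ε

Resulting grammar:
S → , c S'
S' → c S'
S' → b S'
S' → ε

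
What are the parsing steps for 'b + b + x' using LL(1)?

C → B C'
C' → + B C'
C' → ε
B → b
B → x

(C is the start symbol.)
LL(1) parsing maintains a stack (initially the start symbol over $) and the input. At each step: if the stack top is a terminal, match it against the current input token; if it is a non-terminal N, replace it with the RHS of M[N, lookahead] (the unique production whose predict set contains the lookahead).

Stack is shown with the top on the left.

Stack     Input        Action
-----------------------------
C $       b + b + x $  output C → B C'
B C' $    b + b + x $  output B → b
b C' $    b + b + x $  match 'b'
C' $      + b + x $    output C' → + B C'
+ B C' $  + b + x $    match '+'
B C' $    b + x $      output B → b
b C' $    b + x $      match 'b'
C' $      + x $        output C' → + B C'
+ B C' $  + x $        match '+'
B C' $    x $          output B → x
x C' $    x $          match 'x'
C' $      $            output C' → ε
$         $            accept

The string is accepted.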